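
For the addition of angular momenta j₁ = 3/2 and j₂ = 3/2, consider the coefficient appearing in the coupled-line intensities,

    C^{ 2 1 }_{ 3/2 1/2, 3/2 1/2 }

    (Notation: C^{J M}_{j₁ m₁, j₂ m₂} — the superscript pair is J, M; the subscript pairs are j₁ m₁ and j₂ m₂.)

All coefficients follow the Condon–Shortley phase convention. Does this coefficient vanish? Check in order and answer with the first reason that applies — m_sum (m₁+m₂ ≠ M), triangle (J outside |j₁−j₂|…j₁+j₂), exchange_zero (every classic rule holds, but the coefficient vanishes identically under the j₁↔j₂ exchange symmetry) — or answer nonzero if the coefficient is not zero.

m-sum: m₁+m₂ = 1/2+1/2 = 1, M = 1  ✓
triangle: |j₁−j₂| = 0 ≤ J = 2 ≤ j₁+j₂ = 3  ✓
exchange: j₁=j₂ and m₁=m₂, and (−1)^(j₁+j₂−J) = (−1)^1 = −1 forces ⟨j₁m₁;j₂m₂|JM⟩ = −⟨j₂m₂;j₁m₁|JM⟩ = −⟨j₁m₁;j₂m₂|JM⟩ ⇒ the coefficient vanishes identically
Racah sum check: Σ_k collapses to 0 ⇒ CG = 0

exchange_zero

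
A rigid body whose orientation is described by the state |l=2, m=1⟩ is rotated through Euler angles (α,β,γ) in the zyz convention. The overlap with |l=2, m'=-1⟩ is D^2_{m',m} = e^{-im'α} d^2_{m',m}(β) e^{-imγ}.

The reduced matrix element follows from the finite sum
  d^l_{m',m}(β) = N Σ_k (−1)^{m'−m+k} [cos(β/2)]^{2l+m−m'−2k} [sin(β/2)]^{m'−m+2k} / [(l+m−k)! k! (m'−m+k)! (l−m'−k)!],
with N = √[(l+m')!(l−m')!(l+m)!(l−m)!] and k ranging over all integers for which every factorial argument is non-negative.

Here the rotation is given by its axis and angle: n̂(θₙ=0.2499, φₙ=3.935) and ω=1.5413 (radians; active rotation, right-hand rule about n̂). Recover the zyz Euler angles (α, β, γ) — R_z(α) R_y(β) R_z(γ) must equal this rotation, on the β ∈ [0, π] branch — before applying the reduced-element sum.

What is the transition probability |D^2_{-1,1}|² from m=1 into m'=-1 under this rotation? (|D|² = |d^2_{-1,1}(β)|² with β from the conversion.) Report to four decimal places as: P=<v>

P=0.0073

Axis–angle → zyz. n̂ = (sinθₙcosφₙ, sinθₙsinφₙ, cosθₙ) = (-0.173466, -0.176267, +0.968937), ω = 1.5413.
R = I cosω + sinω [n̂]ₓ + (1−cosω) n̂n̂ᵀ gives
  R = [+0.058695, -0.938841, -0.339312; +0.998190, +0.059646, +0.007636; +0.013070, -0.339146, +0.940643]
β = atan2(√(R₁₃²+R₂₃²), R₃₃) = 0.346277; α = atan2(R₂₃, R₁₃) mod 2π = 3.119093; γ = atan2(R₃₂, −R₃₁) mod 2π = 4.673871
Split into d^2_{-1,1}(β=0.3463) × two z-phases.
c=cos(0.346277/2)=0.985049, s=sin(0.346277/2)=0.172275; N=√[1·6·6·1]=6.000000
Admissible k: 2..3 (factorial args all ≥0)
  k=2: (−1)^0·6.0000/(2)·0.9850^2·0.1723^2 = +0.086393
  k=3: (−1)^1·6.0000/(6)·0.9850^0·0.1723^4 = -0.000881
d^2_{-1,1}(0.3463) = +0.086393 -0.000881 = +0.085512
|D^2_{-1,1}|² = |d^2_{-1,1}(β)|² = (+0.085512)² = 0.007312 (the z-rotation phases have unit modulus)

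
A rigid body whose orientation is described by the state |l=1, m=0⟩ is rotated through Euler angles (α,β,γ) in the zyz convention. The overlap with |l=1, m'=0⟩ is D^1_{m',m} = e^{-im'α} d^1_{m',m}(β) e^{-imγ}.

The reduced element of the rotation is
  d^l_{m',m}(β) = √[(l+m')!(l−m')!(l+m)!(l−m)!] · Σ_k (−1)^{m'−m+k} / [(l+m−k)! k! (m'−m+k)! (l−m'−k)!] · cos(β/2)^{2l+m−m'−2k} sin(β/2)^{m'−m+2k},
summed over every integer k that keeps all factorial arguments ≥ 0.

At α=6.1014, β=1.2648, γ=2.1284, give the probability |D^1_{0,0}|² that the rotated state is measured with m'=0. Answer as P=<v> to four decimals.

Split into d^1_{0,0}(β=1.2648) × two z-phases.
c=cos(1.264800/2)=0.806611, s=sin(1.264800/2)=0.591082; N=√[1·1·1·1]=1.000000
k: max(0,(0)−(0))=0 … min(1+(0),1−(0))=1
  k=0: (−1)^0·1.0000/(1)·0.8066^2·0.5911^0 = +0.650622
  k=1: (−1)^1·1.0000/(1)·0.8066^0·0.5911^2 = -0.349378
d^1_{0,0}(1.2648) = +0.650622 -0.349378 = +0.301243
|D^1_{0,0}|² = |d^1_{0,0}(β)|² = (+0.301243)² = 0.090748 (the z-rotation phases have unit modulus)

P=0.0907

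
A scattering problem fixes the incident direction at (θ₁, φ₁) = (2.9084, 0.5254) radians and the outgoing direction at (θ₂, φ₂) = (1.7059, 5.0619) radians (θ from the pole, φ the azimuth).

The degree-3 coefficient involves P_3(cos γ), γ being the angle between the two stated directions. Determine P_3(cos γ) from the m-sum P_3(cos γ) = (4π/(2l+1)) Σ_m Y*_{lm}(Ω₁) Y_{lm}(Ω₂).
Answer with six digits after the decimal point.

Addition theorem: P_3(cos γ) = (4π/7) Σ_m Y*_{lm}(Ω₁) Y_{lm}(Ω₂), m = −3…3:
  term(m=-3) = 0.00105 - 0.00181j   from Y*(Ω₁)=-0.00003 + 0.00515j, Y(Ω₂)=-0.35181 - 0.20249j
  term(m=-2) = -0.00674 - 0.00247j   from Y*(Ω₁)=-0.02638 - 0.04608j, Y(Ω₂)=0.10346 - 0.08697j
  term(m=-1) = 0.01421 - 0.07993j   from Y*(Ω₁)=0.24119 + 0.13983j, Y(Ω₂)=-0.09971 - 0.27358j
  term(m=+0) = -0.09201 + 0.00000j   from Y*(Ω₁)=-0.62921 + 0.00000j, Y(Ω₂)=0.14623 + 0.00000j
  term(m=+1) = 0.01421 + 0.07993j   from Y*(Ω₁)=-0.24119 + 0.13983j, Y(Ω₂)=0.09971 - 0.27358j
  term(m=+2) = -0.00674 + 0.00247j   from Y*(Ω₁)=-0.02638 + 0.04608j, Y(Ω₂)=0.10346 + 0.08697j
  term(m=+3) = 0.00105 + 0.00181j   from Y*(Ω₁)=0.00003 + 0.00515j, Y(Ω₂)=0.35181 - 0.20249j
Total Σ_m = -0.07497 + 0.00000j. Multiply by 1.795196: -0.13459 + 0.00000j. P_3(cos γ) = -0.134587

-0.134587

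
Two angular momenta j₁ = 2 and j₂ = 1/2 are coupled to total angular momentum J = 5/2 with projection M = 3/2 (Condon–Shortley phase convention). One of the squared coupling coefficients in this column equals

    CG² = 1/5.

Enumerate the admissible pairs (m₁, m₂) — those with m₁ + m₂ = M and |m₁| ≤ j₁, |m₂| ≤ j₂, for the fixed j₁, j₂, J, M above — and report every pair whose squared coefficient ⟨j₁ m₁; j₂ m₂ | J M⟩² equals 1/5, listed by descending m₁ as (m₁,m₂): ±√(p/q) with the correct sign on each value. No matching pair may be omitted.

(2,-1/2): +√(1/5)

Admissible pairs with m₁+m₂ = M = 3/2: (1,1/2), (2,-1/2)
  (m₁,m₂)=(2,-1/2): CG² = 1/5, CG = +√(1/5)   ← matches the target
  (m₁,m₂)=(1,1/2): CG² = 4/5, CG = +√(4/5)
Pairs with CG² = 1/5: (2,-1/2): +√(1/5)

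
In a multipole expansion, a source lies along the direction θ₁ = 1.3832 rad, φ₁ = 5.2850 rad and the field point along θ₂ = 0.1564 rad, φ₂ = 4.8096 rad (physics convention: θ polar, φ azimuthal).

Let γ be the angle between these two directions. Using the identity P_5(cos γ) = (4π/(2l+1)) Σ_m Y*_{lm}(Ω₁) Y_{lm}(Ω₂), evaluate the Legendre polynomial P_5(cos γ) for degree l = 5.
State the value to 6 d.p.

Summing Y*_{l m}(θ₁,φ₁)·Y_{l m}(θ₂,φ₂) over m ∈ [−5, 5]; prefactor 4π/(2·5+1) = 1.142397:
  term(m=-5) = -0.00001 + 0.00001j   from Y*(Ω₁)=0.11680 + 0.40845j, Y(Ω₂)=0.00002 + 0.00004j
  term(m=-4) = -0.00007 + 0.00021j   from Y*(Ω₁)=-0.16809 + 0.19178j, Y(Ω₂)=0.00079 - 0.00032j
  term(m=-3) = -0.00033 - 0.00227j   from Y*(Ω₁)=0.22293 + 0.03302j, Y(Ω₂)=-0.00293 - 0.00974j
  term(m=-2) = -0.01243 - 0.01741j   from Y*(Ω₁)=0.11281 + 0.24887j, Y(Ω₂)=-0.07680 + 0.01512j
  term(m=-1) = 0.05511 + 0.02837j   from Y*(Ω₁)=0.09180 - 0.14241j, Y(Ω₂)=0.03551 + 0.36410j
  term(m=+0) = 0.21272 + 0.00000j   from Y*(Ω₁)=0.27572 + 0.00000j, Y(Ω₂)=0.77151 + 0.00000j
  term(m=+1) = 0.05511 - 0.02837j   from Y*(Ω₁)=-0.09180 - 0.14241j, Y(Ω₂)=-0.03551 + 0.36410j
  term(m=+2) = -0.01243 + 0.01741j   from Y*(Ω₁)=0.11281 - 0.24887j, Y(Ω₂)=-0.07680 - 0.01512j
  term(m=+3) = -0.00033 + 0.00227j   from Y*(Ω₁)=-0.22293 + 0.03302j, Y(Ω₂)=0.00293 - 0.00974j
  term(m=+4) = -0.00007 - 0.00021j   from Y*(Ω₁)=-0.16809 - 0.19178j, Y(Ω₂)=0.00079 + 0.00032j
  term(m=+5) = -0.00001 - 0.00001j   from Y*(Ω₁)=-0.11680 + 0.40845j, Y(Ω₂)=-0.00002 + 0.00004j
Σ over m = 0.29726 - 0.00000j; ×(4π/11) → 0.33959 - 0.00000j. Real part: 0.339591

0.339591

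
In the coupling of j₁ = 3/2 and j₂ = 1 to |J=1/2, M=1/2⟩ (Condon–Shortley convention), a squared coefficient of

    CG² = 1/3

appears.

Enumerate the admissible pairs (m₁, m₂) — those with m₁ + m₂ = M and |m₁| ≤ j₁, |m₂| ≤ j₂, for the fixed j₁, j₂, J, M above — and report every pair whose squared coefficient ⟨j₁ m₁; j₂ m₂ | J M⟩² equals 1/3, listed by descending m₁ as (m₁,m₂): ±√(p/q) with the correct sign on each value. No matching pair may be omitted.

Admissible pairs with m₁+m₂ = M = 1/2: (-1/2,1), (1/2,0), (3/2,-1)
  (m₁,m₂)=(3/2,-1): CG² = 1/2, CG = +√(1/2)
  (m₁,m₂)=(1/2,0): CG² = 1/3, CG = −√(1/3)   ← matches the target
  (m₁,m₂)=(-1/2,1): CG² = 1/6, CG = +√(1/6)
Pairs with CG² = 1/3: (1/2,0): −√(1/3)

(1/2,0): −√(1/3)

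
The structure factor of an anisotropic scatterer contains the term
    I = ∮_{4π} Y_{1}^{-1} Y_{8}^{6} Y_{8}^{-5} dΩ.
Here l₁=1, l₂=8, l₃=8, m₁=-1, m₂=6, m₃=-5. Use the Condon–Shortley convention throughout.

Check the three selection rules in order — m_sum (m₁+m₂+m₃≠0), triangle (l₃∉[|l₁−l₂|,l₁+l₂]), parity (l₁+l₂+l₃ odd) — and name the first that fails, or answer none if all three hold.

parity

azimuthal sum: -1 + 6 − 5 = 0  ✓
7 ≤ 8 ≤ 9 (triangle on l)  ✓
L = 1 + 8 + 8 = 17 (odd)  ✗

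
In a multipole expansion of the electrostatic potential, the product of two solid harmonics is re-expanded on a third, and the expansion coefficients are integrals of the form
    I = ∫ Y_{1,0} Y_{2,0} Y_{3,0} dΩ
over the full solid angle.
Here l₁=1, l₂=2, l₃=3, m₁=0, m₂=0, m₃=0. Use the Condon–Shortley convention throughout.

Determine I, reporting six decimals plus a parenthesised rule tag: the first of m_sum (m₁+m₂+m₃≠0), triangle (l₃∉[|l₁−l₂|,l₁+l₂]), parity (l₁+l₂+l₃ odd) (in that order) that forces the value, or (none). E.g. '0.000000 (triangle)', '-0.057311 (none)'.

Checks pass: Σm=0; 6 even; l₃=3∈[1,3].
(2·1+1)(2·2+1)(2·3+1) = 105
Δ: 0! 2! 4! / 7! → 1/105
sum: t=0:+1/4 = 1/4
3j²(1 2 3; 0 0 0) = Δ·Π!·Σ² = 3/35  (sign -1)
(m-triple is (0,0,0) — same symbol as above.)
combine: 4πI² = 105·3/35·3/35 = 27/35
take √, sign +1: I = 0.24776670
No selection rule forces the value: the integral is nonzero (none).

0.247767 (none)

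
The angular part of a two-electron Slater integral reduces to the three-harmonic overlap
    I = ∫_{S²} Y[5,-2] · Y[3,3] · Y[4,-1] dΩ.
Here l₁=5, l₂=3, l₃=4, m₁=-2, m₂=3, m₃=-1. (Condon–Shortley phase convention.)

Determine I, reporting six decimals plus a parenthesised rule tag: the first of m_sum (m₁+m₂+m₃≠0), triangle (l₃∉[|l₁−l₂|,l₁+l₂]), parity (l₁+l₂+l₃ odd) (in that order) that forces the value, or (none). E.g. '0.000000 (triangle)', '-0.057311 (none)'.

-0.179179 (none)

Checks pass: Σm=0; 12 even; l₃=4∈[2,8].
(2·5+1)(2·3+1)(2·4+1) = 693
Δ: 4! 6! 2! / 13! → 1/180180
sum: t=1:−1/576 t=2:+1/144 t=3:−1/576 = 1/288
3j²(5 3 4; 0 0 0) = Δ·Π!·Σ² = 20/1001  (sign +1)
sum: t=4:+1/1728 = 1/1728
3j²(5 3 4; -2 3 -1) = Δ·Π!·Σ² = 25/858  (sign -1)
combine: 4πI² = 693·20/1001·25/858 = 750/1859
take √, sign -1: I = -0.17917854
No selection rule forces the value: the integral is nonzero (none).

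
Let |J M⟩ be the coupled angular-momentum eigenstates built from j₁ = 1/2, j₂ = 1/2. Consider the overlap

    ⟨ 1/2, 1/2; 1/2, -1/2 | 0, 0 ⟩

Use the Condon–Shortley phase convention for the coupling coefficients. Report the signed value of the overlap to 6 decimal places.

+√(1/2) ≈ +0.707107

j₁+j₂−J=1  J+j₁−j₂=0  J−j₁+j₂=0  j₁+j₂+J+1=2
(j₁±m₁, j₂±m₂, J±M) = (1,0,0,1,0,0)
P² = 1/2
sum k=0..0:
  [0] +1/1 = 1
S = 1
C² = P²·S² = 1/2 ; C = +0.707107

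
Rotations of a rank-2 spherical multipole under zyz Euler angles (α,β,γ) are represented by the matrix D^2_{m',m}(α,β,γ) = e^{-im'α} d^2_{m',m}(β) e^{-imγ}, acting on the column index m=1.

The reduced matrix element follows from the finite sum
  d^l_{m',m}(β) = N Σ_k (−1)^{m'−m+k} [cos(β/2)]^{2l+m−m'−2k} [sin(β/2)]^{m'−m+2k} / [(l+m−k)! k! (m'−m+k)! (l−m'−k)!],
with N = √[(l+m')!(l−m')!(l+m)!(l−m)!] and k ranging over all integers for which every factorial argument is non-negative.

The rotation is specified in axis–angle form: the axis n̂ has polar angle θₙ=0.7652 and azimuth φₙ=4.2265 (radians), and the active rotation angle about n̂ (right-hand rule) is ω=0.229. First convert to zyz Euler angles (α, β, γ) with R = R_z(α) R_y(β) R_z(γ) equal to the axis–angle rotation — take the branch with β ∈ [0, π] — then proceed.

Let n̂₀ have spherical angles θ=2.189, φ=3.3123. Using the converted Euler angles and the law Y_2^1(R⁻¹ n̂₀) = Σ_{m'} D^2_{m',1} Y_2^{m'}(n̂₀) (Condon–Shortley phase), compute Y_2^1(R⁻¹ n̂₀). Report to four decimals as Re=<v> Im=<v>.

Re=-0.3174 Im=0.0145

Axis–angle → zyz. n̂ = (sinθₙcosφₙ, sinθₙsinφₙ, cosθₙ) = (-0.323478, -0.612510, +0.721244), ω = 0.2290.
R = I cosω + sinω [n̂]ₓ + (1−cosω) n̂n̂ᵀ gives
  R = [+0.976626, -0.158553, -0.145133; +0.168898, +0.983688, +0.061898; +0.132951, -0.084964, +0.987474]
β = atan2(√(R₁₃²+R₂₃²), R₃₃) = 0.158443; α = atan2(R₂₃, R₁₃) mod 2π = 2.738459; γ = atan2(R₃₂, −R₃₁) mod 2π = 3.710237
Need the full column D^2_{m',1} for m'=−2..2 at α=2.7385, β=0.1584, γ=3.7102.
cos(β/2)=0.996864, sin(β/2)=0.079139
d^2_{-2,1}: single k=3 term ⇒ +0.000988;  D = -0.000192+0.000969i
d^2_{-1,1}: k∈[2..3] ⇒ +0.018671 -0.000039 = +0.018632;  D = +0.010505-0.015388i
d^2_{0,1}: k∈[1..2] ⇒ +0.192031 -0.001210 = +0.190821;  D = -0.160792+0.102755i
d^2_{1,1}: k∈[0..1] ⇒ +0.987513 -0.018671 = +0.968842;  D = +0.955602-0.159623i
d^2_{2,1}: single k=0 term ⇒ -0.156793;  D = +0.152387+0.036908i
Y_2^{m'}(θ=2.189,φ=3.3123) and Σ D·Y over m':
  (-0.0002+0.0010i)·(+0.2417-0.0859i)  (+0.0105-0.0154i)·(+0.3596-0.0620i)  (-0.1608+0.1028i)·(+0.0024+0.0000i)  (+0.9556-0.1596i)·(-0.3596-0.0620i)  (+0.1524+0.0369i)·(+0.2417+0.0859i)
Y_2^1(R⁻¹ n̂) = -0.317371+0.014489i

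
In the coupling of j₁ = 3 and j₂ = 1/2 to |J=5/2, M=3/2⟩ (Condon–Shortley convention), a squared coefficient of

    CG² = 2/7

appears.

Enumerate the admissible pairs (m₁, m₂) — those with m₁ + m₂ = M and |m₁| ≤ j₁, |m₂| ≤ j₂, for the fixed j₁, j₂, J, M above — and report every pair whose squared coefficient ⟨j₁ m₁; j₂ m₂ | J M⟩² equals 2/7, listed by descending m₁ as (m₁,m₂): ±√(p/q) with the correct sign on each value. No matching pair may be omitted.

(1,1/2): −√(2/7)

Admissible pairs with m₁+m₂ = M = 3/2: (1,1/2), (2,-1/2)
  (m₁,m₂)=(2,-1/2): CG² = 5/7, CG = +√(5/7)
  (m₁,m₂)=(1,1/2): CG² = 2/7, CG = −√(2/7)   ← matches the target
Pairs with CG² = 2/7: (1,1/2): −√(2/7)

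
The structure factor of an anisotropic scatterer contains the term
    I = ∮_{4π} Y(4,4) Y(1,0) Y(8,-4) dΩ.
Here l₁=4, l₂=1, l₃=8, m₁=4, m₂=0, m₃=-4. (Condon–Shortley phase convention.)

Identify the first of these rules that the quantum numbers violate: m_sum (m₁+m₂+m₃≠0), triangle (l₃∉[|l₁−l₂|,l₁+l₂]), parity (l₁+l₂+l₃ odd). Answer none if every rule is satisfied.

triangle

azimuthal sum: 4 + 0 − 4 = 0  ✓
l₃ must lie in [3,5]; have l₃=8  ✗
L = 4 + 1 + 8 = 13 (odd)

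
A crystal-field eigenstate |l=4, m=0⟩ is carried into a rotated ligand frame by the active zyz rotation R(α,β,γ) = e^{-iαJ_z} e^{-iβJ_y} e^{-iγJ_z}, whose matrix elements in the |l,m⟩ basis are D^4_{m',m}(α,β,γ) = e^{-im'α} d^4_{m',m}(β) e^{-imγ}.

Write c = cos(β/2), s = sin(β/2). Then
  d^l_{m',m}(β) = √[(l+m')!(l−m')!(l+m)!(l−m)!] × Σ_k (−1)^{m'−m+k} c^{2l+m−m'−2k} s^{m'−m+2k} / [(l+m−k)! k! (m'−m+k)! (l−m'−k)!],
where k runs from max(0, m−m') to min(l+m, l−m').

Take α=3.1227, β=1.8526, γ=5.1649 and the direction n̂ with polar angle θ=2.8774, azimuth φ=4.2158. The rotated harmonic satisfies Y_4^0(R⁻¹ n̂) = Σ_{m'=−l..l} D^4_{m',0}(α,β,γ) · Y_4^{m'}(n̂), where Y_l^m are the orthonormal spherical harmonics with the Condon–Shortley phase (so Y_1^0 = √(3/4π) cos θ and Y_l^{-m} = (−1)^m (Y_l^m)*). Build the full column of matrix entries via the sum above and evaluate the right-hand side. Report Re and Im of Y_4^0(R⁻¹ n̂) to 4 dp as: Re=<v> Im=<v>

Need the full column D^4_{m',0} for m'=−4..4 at α=3.1227, β=1.8526, γ=5.1649.
cos(β/2)=0.600796, sin(β/2)=0.799402
d^4_{-4,0}: single k=4 term ⇒ +0.445163;  D = +0.443892-0.033609i
d^4_{-3,0}: k∈[3..4] ⇒ +0.473146 -0.837669 = -0.364523;  D = +0.363937-0.020649i
d^4_{-2,0}: k∈[2..4] ⇒ +0.285111 -1.346045 +0.893651 = -0.167283;  D = -0.167164+0.006319i
d^4_{-1,0}: k∈[1..4] ⇒ +0.101011 -1.072994 +1.899654 -0.560532 = +0.367139;  D = -0.367073+0.006936i
d^4_{0,0}: k∈[0..4] ⇒ +0.016975 -0.480853 +1.915456 -1.507186 +0.166772 = +0.111165;  D = +0.111165+0.000000i
d^4_{1,0}: k∈[0..3] ⇒ -0.101011 +1.072994 -1.899654 +0.560532 = -0.367139;  D = +0.367073+0.006936i
d^4_{2,0}: k∈[0..2] ⇒ +0.285111 -1.346045 +0.893651 = -0.167283;  D = -0.167164-0.006319i
d^4_{3,0}: k∈[0..1] ⇒ -0.473146 +0.837669 = +0.364523;  D = -0.363937-0.020649i
d^4_{4,0}: single k=0 term ⇒ +0.445163;  D = +0.443892+0.033609i
Y_4^{m'}(θ=2.8774,φ=4.2158) and Σ D·Y over m':
  (+0.4439-0.0336i)·(-0.0008+0.0019i)  (+0.3639-0.0206i)·(-0.0214+0.0017i)  (-0.1672+0.0063i)·(-0.0688-0.1055i)  (-0.3671+0.0069i)·(+0.2001-0.3693i)  (+0.1112+0.0000i)·(+0.5750+0.0000i)  (+0.3671+0.0069i)·(-0.2001-0.3693i)  (-0.1672-0.0063i)·(-0.0688+0.1055i)  (-0.3639-0.0206i)·(+0.0214+0.0017i)  (+0.4439+0.0336i)·(-0.0008-0.0019i)
Y_4^0(R⁻¹ n̂) = -0.069709+0.000000i

Re=-0.0697 Im=0.0000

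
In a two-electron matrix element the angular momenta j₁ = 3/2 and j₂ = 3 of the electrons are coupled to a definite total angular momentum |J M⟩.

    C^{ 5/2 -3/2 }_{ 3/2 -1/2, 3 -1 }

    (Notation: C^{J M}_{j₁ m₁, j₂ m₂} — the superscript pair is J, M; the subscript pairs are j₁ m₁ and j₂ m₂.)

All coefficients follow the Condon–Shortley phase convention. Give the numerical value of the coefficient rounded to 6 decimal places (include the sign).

triangle: 2!×1!×4!/8! = 48/40320
(j±m)!: 1!×2!×2!×4!×1!×4! = 2304
prefactor² = (2J+1)×Δ×N² = 576/35
  k=1: −1/(1!×1!×1!×1!×0!×3!) = -1/6
  k=2: +1/(2!×0!×0!×0!×1!×4!) = 1/48
Σ = -7/48  ⇒  CG² = 576/35×(-7/48)² = 7/20
CG = −√(7/20) = -0.591608

-0.591608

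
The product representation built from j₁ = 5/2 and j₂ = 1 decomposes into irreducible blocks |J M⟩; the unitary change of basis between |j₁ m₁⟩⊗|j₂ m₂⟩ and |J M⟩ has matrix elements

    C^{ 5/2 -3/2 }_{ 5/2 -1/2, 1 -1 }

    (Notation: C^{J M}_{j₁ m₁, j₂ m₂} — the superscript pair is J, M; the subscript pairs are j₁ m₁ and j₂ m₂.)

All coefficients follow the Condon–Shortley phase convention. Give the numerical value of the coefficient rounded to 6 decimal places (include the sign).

+0.676123  (= +√(16/35))

√[6·1!4!1!/7! · 2!3!0!2!1!4!] = √(576/35)
  +(−1)^0/∏(0,1,3,0,1,1)! = 1/6  (running 1/6)
⟨..|..⟩ = √(576/35)·(1/6) = +0.676123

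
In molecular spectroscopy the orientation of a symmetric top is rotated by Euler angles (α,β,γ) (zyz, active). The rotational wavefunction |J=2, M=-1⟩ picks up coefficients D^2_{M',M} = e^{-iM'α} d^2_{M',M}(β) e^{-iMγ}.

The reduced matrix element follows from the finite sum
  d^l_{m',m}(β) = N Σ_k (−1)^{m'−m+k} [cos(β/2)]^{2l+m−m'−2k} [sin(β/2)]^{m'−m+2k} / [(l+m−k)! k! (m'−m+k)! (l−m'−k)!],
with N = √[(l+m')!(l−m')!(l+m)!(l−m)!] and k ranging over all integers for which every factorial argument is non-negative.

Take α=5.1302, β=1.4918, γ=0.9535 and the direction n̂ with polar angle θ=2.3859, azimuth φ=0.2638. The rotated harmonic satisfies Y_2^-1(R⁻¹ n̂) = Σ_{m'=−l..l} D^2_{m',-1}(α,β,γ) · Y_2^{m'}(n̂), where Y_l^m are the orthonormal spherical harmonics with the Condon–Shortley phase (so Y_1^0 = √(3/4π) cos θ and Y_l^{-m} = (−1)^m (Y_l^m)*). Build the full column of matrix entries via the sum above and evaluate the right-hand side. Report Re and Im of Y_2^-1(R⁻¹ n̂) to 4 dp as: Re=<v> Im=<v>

Re=0.0358 Im=0.0076

Need the full column D^2_{m',-1} for m'=−2..2 at α=5.1302, β=1.4918, γ=0.9535.
cos(β/2)=0.734477, sin(β/2)=0.678633
d^2_{-2,-1}: single k=1 term ⇒ +0.537775;  D = +0.116480-0.525009i
d^2_{-1,-1}: k∈[0..1] ⇒ +0.291014 -0.745329 = -0.454315;  D = -0.445306+0.090029i
d^2_{0,-1}: k∈[0..1] ⇒ -0.658637 +0.562289 = -0.096348;  D = -0.055770-0.078567i
d^2_{1,-1}: k∈[0..1] ⇒ +0.745329 -0.212100 = +0.533230;  D = -0.272178+0.458533i
d^2_{2,-1}: single k=0 term ⇒ -0.459107;  D = +0.455921+0.053993i
Y_2^{m'}(θ=2.3859,φ=0.2638) and Σ D·Y over m':
  (+0.1165-0.5250i)·(+0.1570-0.0915i)  (-0.4453+0.0900i)·(-0.3723+0.1005i)  (-0.0558-0.0786i)·(+0.1858+0.0000i)  (-0.2722+0.4585i)·(+0.3723+0.1005i)  (+0.4559+0.0540i)·(+0.1570+0.0915i)
Y_2^-1(R⁻¹ n̂) = +0.035821+0.007555i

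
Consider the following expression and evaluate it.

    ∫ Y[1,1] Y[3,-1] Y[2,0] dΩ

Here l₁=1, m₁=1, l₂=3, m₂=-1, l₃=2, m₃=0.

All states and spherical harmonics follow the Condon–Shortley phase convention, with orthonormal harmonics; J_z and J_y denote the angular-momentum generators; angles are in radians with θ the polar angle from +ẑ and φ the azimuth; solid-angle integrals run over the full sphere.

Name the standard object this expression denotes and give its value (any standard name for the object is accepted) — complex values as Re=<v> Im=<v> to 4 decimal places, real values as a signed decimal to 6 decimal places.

Gaunt coefficient, -0.202301

This is a Gaunt coefficient — the integral of a triple product of spherical harmonics over the sphere.
Rules hold: Σm=0, L=6 even, 2≤2≤4.
N = 3·7·5 = 105
Δ = 2!·0!·4!/7! = 1/105
Racah Σ t=1..1: t=1:−1/4 = -1/4
⇒ 3j(1 3 2; 0 0 0)² = 3/35, sgn -1
Racah Σ t=0..0: t=0:+1/8 = 1/8
⇒ 3j(1 3 2; 1 -1 0)² = 2/35, sgn +1
4πI² = N·(3j₀)²·(3jₘ)² = 18/35
I = -1·√(0.514286/4π) = -0.20230066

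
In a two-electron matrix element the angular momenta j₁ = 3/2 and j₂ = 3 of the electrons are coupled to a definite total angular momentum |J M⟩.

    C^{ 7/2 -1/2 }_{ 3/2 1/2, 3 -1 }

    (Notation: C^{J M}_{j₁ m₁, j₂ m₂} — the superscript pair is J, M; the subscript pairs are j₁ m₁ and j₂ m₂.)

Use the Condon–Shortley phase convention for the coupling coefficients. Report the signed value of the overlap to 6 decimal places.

+√(2/7) ≈ +0.534522

j₁+j₂−J=1  J+j₁−j₂=2  J−j₁+j₂=5  j₁+j₂+J+1=9
(j₁±m₁, j₂±m₂, J±M) = (2,1,2,4,3,4)
P² = 512/7
sum k=0..1:
  [0] +1/12 = 1/12
  [1] −1/48 = -1/48
S = 1/16
C² = P²·S² = 2/7 ; C = +0.534522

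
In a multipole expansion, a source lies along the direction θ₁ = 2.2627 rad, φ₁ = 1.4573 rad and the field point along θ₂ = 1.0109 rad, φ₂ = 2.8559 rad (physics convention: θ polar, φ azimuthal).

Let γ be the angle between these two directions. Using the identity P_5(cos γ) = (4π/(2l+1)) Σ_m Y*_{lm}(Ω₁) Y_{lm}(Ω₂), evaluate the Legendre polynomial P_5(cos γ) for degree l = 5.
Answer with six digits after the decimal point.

Addition theorem: P_5(cos γ) = (4π/11) Σ_m Y*_{lm}(Ω₁) Y_{lm}(Ω₂), m = −5…5:
  m=-5: Y*=+0.067542+0.105962i  Y=-0.028754-0.200650i  product +0.019319-0.016599i
  m=-4: Y*=-0.295883+0.144385i  Y=+0.166768+0.365533i  product -0.102121-0.084076i
  m=-3: Y*=-0.140493-0.396552i  Y=-0.211965-0.244759i  product -0.067280+0.118442i
  m=-2: Y*=+0.138150-0.031909i  Y=-0.083601-0.053749i  product -0.013265-0.004758i
  m=-1: Y*=-0.034054-0.298758i  Y=+0.332799+0.097752i  product +0.017871-0.102755i
  m=+0: Y*=+0.227951-0.000000i  Y=+0.016631+0.000000i  product +0.003791+0.000000i
  m=+1: Y*=+0.034054-0.298758i  Y=-0.332799+0.097752i  product +0.017871+0.102755i
  m=+2: Y*=+0.138150+0.031909i  Y=-0.083601+0.053749i  product -0.013265+0.004758i
  m=+3: Y*=+0.140493-0.396552i  Y=+0.211965-0.244759i  product -0.067280-0.118442i
  m=+4: Y*=-0.295883-0.144385i  Y=+0.166768-0.365533i  product -0.102121+0.084076i
  m=+5: Y*=-0.067542+0.105962i  Y=+0.028754-0.200650i  product +0.019319+0.016599i
Total Σ_m = -0.287161+0.000000i. Multiply by 1.142397: -0.328051+0.000000i. P_5(cos γ) = -0.328051

-0.328051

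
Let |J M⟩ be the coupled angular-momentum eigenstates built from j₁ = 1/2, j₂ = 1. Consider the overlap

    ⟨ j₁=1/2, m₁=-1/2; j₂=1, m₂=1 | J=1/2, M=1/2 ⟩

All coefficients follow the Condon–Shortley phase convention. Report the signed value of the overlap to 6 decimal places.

j₁+j₂−J=1  J+j₁−j₂=0  J−j₁+j₂=1  j₁+j₂+J+1=3
(j₁±m₁, j₂±m₂, J±M) = (0,1,2,0,1,0)
P² = 2/3
sum k=1..1:
  [1] −1/1 = -1
S = -1
C² = P²·S² = 2/3 ; C = -0.816497

−√(2/3) ≈ -0.816497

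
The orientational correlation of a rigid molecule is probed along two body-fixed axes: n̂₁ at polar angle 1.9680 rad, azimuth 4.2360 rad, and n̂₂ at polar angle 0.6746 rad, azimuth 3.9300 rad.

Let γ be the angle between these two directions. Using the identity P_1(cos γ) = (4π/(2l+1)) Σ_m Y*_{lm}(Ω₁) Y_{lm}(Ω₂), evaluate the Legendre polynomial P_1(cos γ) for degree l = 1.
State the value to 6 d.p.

Addition theorem: P_1(cos γ) = (4π/3) Σ_m Y*_{lm}(Ω₁) Y_{lm}(Ω₂), m = −1…1:
  term(m=-1) = +0.065556+0.020711i   from Y*(Ω₁)=-0.146100-0.283123i, Y(Ω₂)=-0.152127+0.153045i
  term(m=+0) = -0.072123-0.000000i   from Y*(Ω₁)=-0.189012-0.000000i, Y(Ω₂)=+0.381577+0.000000i
  term(m=+1) = +0.065556-0.020711i   from Y*(Ω₁)=+0.146100-0.283123i, Y(Ω₂)=+0.152127+0.153045i
Σ over m = +0.058990+0.000000i; ×(4π/3) → +0.247097+0.000000i. Real part: 0.247097

0.247097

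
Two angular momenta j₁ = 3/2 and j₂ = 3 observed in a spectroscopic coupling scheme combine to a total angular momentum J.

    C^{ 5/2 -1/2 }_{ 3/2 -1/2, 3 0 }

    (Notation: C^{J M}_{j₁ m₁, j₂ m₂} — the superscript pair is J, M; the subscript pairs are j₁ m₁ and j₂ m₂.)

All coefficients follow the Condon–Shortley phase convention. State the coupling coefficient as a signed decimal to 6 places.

√[6·2!1!4!/8! · 1!2!3!3!2!3!] = √(216/35)
  +(−1)^1/∏(1,1,1,2,0,2)! = -1/4  (running -1/4)
  +(−1)^2/∏(2,0,0,1,1,3)! = 1/12  (running -1/6)
⟨..|..⟩ = √(216/35)·(-1/6) = -0.414039

-0.414039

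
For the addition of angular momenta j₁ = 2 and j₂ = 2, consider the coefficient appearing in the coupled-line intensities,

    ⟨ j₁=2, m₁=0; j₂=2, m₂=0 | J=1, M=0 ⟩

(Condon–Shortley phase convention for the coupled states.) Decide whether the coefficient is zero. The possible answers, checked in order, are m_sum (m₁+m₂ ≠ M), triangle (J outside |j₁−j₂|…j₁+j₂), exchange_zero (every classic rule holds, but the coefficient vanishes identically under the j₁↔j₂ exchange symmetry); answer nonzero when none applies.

m-sum: m₁+m₂ = 0+0 = 0, M = 0  ✓
triangle: |j₁−j₂| = 0 ≤ J = 1 ≤ j₁+j₂ = 4  ✓
exchange: j₁=j₂ and m₁=m₂, and (−1)^(j₁+j₂−J) = (−1)^3 = −1 forces ⟨j₁m₁;j₂m₂|JM⟩ = −⟨j₂m₂;j₁m₁|JM⟩ = −⟨j₁m₁;j₂m₂|JM⟩ ⇒ the coefficient vanishes identically
Racah sum check: Σ_k collapses to 0 ⇒ CG = 0

exchange_zero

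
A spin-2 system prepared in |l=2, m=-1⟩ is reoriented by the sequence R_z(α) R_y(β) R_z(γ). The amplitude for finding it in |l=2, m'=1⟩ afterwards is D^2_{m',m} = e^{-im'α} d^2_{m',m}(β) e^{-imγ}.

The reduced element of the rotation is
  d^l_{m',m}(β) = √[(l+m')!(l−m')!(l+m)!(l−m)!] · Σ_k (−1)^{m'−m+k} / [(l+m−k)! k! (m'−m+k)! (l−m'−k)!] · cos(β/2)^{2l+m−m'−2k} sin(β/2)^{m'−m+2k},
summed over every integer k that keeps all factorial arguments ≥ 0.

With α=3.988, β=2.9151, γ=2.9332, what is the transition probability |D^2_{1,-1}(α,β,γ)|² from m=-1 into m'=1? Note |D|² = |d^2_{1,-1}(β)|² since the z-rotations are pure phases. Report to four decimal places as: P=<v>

First d^2_{1,-1}(β=2.9151), then the phase factors e^{-i(1)α} and e^{-i(-1)γ}:
Half-angle: c=0.113004, s=0.993594. N=√(6·1·1·6)=6.000000
The bounds max(0,m−m')=0 and min(l+m,l−m')=1 give 2 terms
  k=0: (−1)^2·6.0000/(2)·0.1130^2·0.9936^2 = +0.037821
  k=1: (−1)^3·6.0000/(6)·0.1130^0·0.9936^4 = -0.974623
d^2_{1,-1}(2.9151) = +0.037821 -0.974623 = -0.936802
|D^2_{1,-1}|² = |d^2_{1,-1}(β)|² = (-0.936802)² = 0.877599 (the z-rotation phases have unit modulus)

P=0.8776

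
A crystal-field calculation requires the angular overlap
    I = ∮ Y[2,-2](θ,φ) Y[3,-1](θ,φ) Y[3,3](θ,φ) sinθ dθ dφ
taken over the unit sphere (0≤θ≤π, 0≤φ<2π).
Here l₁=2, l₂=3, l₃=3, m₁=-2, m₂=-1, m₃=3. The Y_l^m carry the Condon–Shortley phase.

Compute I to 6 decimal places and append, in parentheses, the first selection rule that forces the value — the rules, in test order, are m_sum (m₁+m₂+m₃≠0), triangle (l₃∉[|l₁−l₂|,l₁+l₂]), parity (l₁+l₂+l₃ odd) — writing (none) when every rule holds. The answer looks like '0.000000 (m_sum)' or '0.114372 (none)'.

0.132981 (none)

Rules hold: Σm=0, L=8 even, 1≤3≤5.
N = 5·7·7 = 245
Δ = 2!·2!·4!/9! = 1/3780
Racah Σ t=0..2: t=0:+1/24 t=1:−1/4 t=2:+1/24 = -1/6
⇒ 3j(2 3 3; 0 0 0)² = 4/105, sgn +1
Racah Σ t=2..2: t=2:+1/96 = 1/96
⇒ 3j(2 3 3; -2 -1 3)² = 1/42, sgn +1
4πI² = N·(3j₀)²·(3jₘ)² = 2/9
I = +1·√(0.222222/4π) = 0.13298076
No selection rule forces the value: the integral is nonzero (none).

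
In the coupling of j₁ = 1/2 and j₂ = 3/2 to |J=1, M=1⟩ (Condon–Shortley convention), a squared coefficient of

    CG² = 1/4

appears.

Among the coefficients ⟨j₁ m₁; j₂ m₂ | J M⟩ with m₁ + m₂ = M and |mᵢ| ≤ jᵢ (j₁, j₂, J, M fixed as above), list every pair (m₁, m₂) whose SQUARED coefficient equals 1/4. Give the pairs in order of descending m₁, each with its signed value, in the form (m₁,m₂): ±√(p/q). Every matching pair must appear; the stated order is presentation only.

(1/2,1/2): +√(1/4)

Admissible pairs with m₁+m₂ = M = 1: (-1/2,3/2), (1/2,1/2)
  (m₁,m₂)=(1/2,1/2): CG² = 1/4, CG = +√(1/4)   ← matches the target
  (m₁,m₂)=(-1/2,3/2): CG² = 3/4, CG = −√(3/4)
Pairs with CG² = 1/4: (1/2,1/2): +√(1/4)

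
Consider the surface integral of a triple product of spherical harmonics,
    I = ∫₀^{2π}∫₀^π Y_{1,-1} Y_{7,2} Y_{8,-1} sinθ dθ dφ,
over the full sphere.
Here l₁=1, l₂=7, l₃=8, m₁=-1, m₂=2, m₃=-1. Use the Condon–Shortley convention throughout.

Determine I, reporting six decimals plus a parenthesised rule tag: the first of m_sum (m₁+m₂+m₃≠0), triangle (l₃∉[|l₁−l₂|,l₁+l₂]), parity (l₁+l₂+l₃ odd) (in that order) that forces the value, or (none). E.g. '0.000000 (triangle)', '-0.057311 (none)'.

-0.140215 (none)

Checks pass: Σm=0; 16 even; l₃=8∈[6,8].
(2·1+1)(2·7+1)(2·8+1) = 765
Δ: 0! 2! 14! / 17! → 1/2040
sum: t=0:+1/25401600 = 1/25401600
3j²(1 7 8; 0 0 0) = Δ·Π!·Σ² = 8/255  (sign +1)
sum: t=0:+1/87091200 = 1/87091200
3j²(1 7 8; -1 2 -1) = Δ·Π!·Σ² = 7/680  (sign -1)
combine: 4πI² = 765·8/255·7/680 = 21/85
take √, sign -1: I = -0.14021525
No selection rule forces the value: the integral is nonzero (none).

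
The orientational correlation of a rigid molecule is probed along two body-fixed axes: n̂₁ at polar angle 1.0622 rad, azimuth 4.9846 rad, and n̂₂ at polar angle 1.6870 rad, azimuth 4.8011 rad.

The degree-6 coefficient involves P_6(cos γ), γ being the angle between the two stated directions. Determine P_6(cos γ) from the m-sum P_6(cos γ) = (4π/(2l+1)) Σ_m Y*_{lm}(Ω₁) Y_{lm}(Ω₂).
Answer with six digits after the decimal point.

-0.386561

Term-by-term m-sum for l=6 (normalisation 4π/13 = 0.966644):
  [-6]  conj(Y_{6,-6})(Ω₁) = (0.013390, -0.214062) ; Y_{6,-6}(Ω₂) = (-0.399692, 0.235405) ; Δ = (0.045039, 0.088711)
  [-5]  conj(Y_{6,-5})(Ω₁) = (0.405148, -0.086245) ; Y_{6,-5}(Ω₂) = (-0.080496, -0.169418) ; Δ = (-0.047224, -0.061697)
  [-4]  conj(Y_{6,-4})(Ω₁) = (0.154792, 0.295917) ; Y_{6,-4}(Ω₂) = (-0.277471, 0.102811) ; Δ = (-0.073374, -0.066194)
  [-3]  conj(Y_{6,-3})(Ω₁) = (0.060333, -0.056677) ; Y_{6,-3}(Ω₂) = (-0.055513, -0.203644) ; Δ = (-0.014891, -0.009140)
  [-2]  conj(Y_{6,-2})(Ω₁) = (0.300263, 0.181796) ; Y_{6,-2}(Ω₂) = (-0.241631, 0.043326) ; Δ = (-0.080430, -0.030918)
  [-1]  conj(Y_{6,-1})(Ω₁) = (-0.012163, 0.043572) ; Y_{6,-1}(Ω₂) = (-0.019346, -0.217508) ; Δ = (0.009712, 0.001803)
  [+0]  conj(Y_{6,0})(Ω₁) = (0.334768, -0.000000) ; Y_{6,0}(Ω₂) = (-0.231702, 0.000000) ; Δ = (-0.077566, 0.000000)
  [+1]  conj(Y_{6,1})(Ω₁) = (0.012163, 0.043572) ; Y_{6,1}(Ω₂) = (0.019346, -0.217508) ; Δ = (0.009712, -0.001803)
  [+2]  conj(Y_{6,2})(Ω₁) = (0.300263, -0.181796) ; Y_{6,2}(Ω₂) = (-0.241631, -0.043326) ; Δ = (-0.080430, 0.030918)
  [+3]  conj(Y_{6,3})(Ω₁) = (-0.060333, -0.056677) ; Y_{6,3}(Ω₂) = (0.055513, -0.203644) ; Δ = (-0.014891, 0.009140)
  [+4]  conj(Y_{6,4})(Ω₁) = (0.154792, -0.295917) ; Y_{6,4}(Ω₂) = (-0.277471, -0.102811) ; Δ = (-0.073374, 0.066194)
  [+5]  conj(Y_{6,5})(Ω₁) = (-0.405148, -0.086245) ; Y_{6,5}(Ω₂) = (0.080496, -0.169418) ; Δ = (-0.047224, 0.061697)
  [+6]  conj(Y_{6,6})(Ω₁) = (0.013390, 0.214062) ; Y_{6,6}(Ω₂) = (-0.399692, -0.235405) ; Δ = (0.045039, -0.088711)
Accumulated sum (-0.399900, 0.000000); after 4π/(2l+1) scaling, (-0.386561, 0.000000) ⇒ P_6 = -0.386561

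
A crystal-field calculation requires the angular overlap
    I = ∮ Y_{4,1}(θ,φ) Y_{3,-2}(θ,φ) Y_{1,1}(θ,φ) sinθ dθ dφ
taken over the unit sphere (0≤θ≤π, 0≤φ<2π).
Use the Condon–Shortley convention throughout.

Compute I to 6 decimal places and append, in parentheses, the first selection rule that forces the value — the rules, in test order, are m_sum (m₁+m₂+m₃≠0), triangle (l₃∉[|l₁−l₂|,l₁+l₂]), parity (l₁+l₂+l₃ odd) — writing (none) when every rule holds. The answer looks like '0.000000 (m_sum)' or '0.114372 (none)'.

-0.106622 (none)

m-sum 0 ✓  L=8 even ✓  1≤1≤7 ✓
Π(2lᵢ+1) = 9×7×3 = 189
triangle coeff Δ(4,3,1) = 1/252
Σ_t [3,3]: t=3:−1/36 = -1/36
(3j)²=4/63 [(4 3 1; 0 0 0)], sign=+1
Σ_t [1,1]: t=1:−1/240 = -1/240
(3j)²=1/84 [(4 3 1; 1 -2 1)], sign=-1
⇒ 4πI² = 1/7
I = (-1)√(1/7/(4π)) = -0.10662181
No selection rule forces the value: the integral is nonzero (none).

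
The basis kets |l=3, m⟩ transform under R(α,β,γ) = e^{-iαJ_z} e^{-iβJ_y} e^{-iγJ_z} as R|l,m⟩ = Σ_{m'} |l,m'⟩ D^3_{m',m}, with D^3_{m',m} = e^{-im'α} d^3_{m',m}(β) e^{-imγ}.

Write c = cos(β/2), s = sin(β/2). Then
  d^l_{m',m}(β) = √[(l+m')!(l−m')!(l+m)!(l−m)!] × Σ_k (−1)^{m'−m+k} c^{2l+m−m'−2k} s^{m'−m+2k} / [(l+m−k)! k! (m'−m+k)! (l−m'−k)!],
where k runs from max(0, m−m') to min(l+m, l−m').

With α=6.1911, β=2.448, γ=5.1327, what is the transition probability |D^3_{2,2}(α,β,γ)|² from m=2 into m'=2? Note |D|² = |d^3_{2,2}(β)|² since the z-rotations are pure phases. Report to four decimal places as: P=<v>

P=0.0033

Split into d^3_{2,2}(β=2.4480) × two z-phases.
Half-angle: c=0.339887, s=0.940466. N=√(120·1·120·1)=120.000000
The bounds max(0,m−m')=0 and min(l+m,l−m')=1 give 2 terms
  k=0: (−1)^0·120.0000/(120)·0.3399^6·0.9405^0 = +0.001542
  k=1: (−1)^1·120.0000/(24)·0.3399^4·0.9405^2 = -0.059019
d^3_{2,2}(2.4480) = +0.001542 -0.059019 = -0.057477
|D^3_{2,2}|² = |d^3_{2,2}(β)|² = (-0.057477)² = 0.003304 (the z-rotation phases have unit modulus)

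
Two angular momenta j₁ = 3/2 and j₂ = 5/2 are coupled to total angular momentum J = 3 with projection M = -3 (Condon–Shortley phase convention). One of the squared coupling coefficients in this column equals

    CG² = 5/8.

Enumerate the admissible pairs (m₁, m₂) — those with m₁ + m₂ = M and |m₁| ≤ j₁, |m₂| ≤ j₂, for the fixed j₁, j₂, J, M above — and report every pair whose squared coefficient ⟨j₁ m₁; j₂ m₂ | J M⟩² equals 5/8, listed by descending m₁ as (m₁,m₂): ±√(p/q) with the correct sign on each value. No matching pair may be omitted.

Admissible pairs with m₁+m₂ = M = -3: (-3/2,-3/2), (-1/2,-5/2)
  (m₁,m₂)=(-1/2,-5/2): CG² = 5/8, CG = +√(5/8)   ← matches the target
  (m₁,m₂)=(-3/2,-3/2): CG² = 3/8, CG = −√(3/8)
Pairs with CG² = 5/8: (-1/2,-5/2): +√(5/8)

(-1/2,-5/2): +√(5/8)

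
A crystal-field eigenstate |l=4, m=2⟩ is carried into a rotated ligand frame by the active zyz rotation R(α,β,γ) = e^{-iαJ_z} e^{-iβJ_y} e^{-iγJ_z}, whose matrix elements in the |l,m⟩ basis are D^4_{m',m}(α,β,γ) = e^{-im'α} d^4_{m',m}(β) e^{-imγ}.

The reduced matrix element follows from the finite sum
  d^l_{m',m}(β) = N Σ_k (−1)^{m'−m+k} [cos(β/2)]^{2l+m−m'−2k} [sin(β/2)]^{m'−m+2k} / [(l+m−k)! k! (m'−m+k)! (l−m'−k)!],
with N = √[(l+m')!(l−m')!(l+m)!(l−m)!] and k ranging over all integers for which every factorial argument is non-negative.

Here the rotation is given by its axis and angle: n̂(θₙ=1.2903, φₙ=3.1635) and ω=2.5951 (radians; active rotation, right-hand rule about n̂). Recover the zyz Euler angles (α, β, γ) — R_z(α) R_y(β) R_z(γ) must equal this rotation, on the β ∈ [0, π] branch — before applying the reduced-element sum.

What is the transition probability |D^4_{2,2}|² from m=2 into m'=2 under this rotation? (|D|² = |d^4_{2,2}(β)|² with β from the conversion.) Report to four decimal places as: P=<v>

Axis–angle → zyz. n̂ = (sinθₙcosφₙ, sinθₙsinφₙ, cosθₙ) = (-0.960688, -0.021049, +0.276833), ω = 2.5951.
R = I cosω + sinω [n̂]ₓ + (1−cosω) n̂n̂ᵀ gives
  R = [+0.857068, -0.106370, -0.504104; +0.181367, -0.853531, +0.488458; -0.482225, -0.510069, -0.712242]
β = atan2(√(R₁₃²+R₂₃²), R₃₃) = 2.363483; α = atan2(R₂₃, R₁₃) mod 2π = 2.371956; γ = atan2(R₃₂, −R₃₁) mod 2π = 5.469734
Split into d^4_{2,2}(β=2.3635) × two z-phases.
With c≡cos(β/2)=0.379314 and s≡sin(β/2)=0.925268, N=[720·2·720·2]^{1/2}=1440.000000
Admissible k: 0..2 (factorial args all ≥0)
  k=0: (−1)^0·1440.0000/(1440)·0.3793^8·0.9253^0 = +0.000429
  k=1: (−1)^1·1440.0000/(120)·0.3793^6·0.9253^2 = -0.030599
  k=2: (−1)^2·1440.0000/(96)·0.3793^4·0.9253^4 = +0.227592
d^4_{2,2}(2.3635) = +0.000429 -0.030599 +0.227592 = +0.197421
|D^4_{2,2}|² = |d^4_{2,2}(β)|² = (+0.197421)² = 0.038975 (the z-rotation phases have unit modulus)

P=0.0390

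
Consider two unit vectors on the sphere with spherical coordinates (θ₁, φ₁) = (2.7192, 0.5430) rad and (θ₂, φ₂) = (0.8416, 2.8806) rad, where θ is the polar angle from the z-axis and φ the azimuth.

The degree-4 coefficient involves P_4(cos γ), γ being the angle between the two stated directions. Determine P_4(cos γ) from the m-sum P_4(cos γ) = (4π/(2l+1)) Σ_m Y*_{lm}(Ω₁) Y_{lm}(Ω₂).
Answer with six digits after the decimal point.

-0.169104

Summing Y*_{l m}(θ₁,φ₁)·Y_{l m}(θ₂,φ₂) over m ∈ [−4, 4]; prefactor 4π/(2·4+1) = 1.396263:
  term(m=-4) = -0.00171 - 0.00013j   from Y*(Ω₁)=-0.00707 + 0.01031j, Y(Ω₂)=0.06880 + 0.11829j
  term(m=-3) = -0.02028 + 0.01813j   from Y*(Ω₁)=0.00458 - 0.07852j, Y(Ω₂)=-0.24512 - 0.24394j
  term(m=-2) = -0.00395 + 0.10623j   from Y*(Ω₁)=0.12637 + 0.23993j, Y(Ω₂)=0.33982 + 0.19547j
  term(m=-1) = 0.00875 + 0.00908j   from Y*(Ω₁)=-0.42764 - 0.25809j, Y(Ω₂)=-0.02439 - 0.00651j
  term(m=+0) = -0.08674 + 0.00000j   from Y*(Ω₁)=0.23974 + 0.00000j, Y(Ω₂)=-0.36182 + 0.00000j
  term(m=+1) = 0.00875 - 0.00908j   from Y*(Ω₁)=0.42764 - 0.25809j, Y(Ω₂)=0.02439 - 0.00651j
  term(m=+2) = -0.00395 - 0.10623j   from Y*(Ω₁)=0.12637 - 0.23993j, Y(Ω₂)=0.33982 - 0.19547j
  term(m=+3) = -0.02028 - 0.01813j   from Y*(Ω₁)=-0.00458 - 0.07852j, Y(Ω₂)=0.24512 - 0.24394j
  term(m=+4) = -0.00171 + 0.00013j   from Y*(Ω₁)=-0.00707 - 0.01031j, Y(Ω₂)=0.06880 - 0.11829j
Σ over m = -0.12111 - 0.00000j; ×(4π/9) → -0.16910 - 0.00000j. Real part: -0.169104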